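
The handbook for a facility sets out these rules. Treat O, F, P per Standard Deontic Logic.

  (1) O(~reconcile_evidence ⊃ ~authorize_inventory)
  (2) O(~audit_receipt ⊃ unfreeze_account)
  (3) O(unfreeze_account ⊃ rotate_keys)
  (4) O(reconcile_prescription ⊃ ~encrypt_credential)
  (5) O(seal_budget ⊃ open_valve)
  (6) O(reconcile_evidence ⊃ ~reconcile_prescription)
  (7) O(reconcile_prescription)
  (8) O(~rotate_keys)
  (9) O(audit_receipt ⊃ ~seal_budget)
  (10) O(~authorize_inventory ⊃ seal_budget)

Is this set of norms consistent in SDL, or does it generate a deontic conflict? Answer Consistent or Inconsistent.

Inconsistent

Premise 8 gives O(~rotate_keys).
Premise 3 is O(unfreeze_account ⊃ rotate_keys); contrapositively O(~rotate_keys ⊃ ~unfreeze_account). Since O(~rotate_keys) holds, K gives O(~unfreeze_account).
Premise 2 is O(~audit_receipt ⊃ unfreeze_account); contrapositively O(~unfreeze_account ⊃ audit_receipt). Since O(~unfreeze_account) holds, K gives O(audit_receipt).
Applying K to premise 9 (O(audit_receipt ⊃ ~seal_budget)) and O(audit_receipt) yields O(~seal_budget).
Premise 10 is O(~authorize_inventory ⊃ seal_budget); contrapositively O(~seal_budget ⊃ authorize_inventory). Since O(~seal_budget) holds, K gives O(authorize_inventory).
Premise 1, O(~reconcile_evidence ⊃ ~authorize_inventory), contraposes to O(authorize_inventory ⊃ reconcile_evidence); with O(authorize_inventory) we get O(reconcile_evidence).
Applying K to premise 6 (O(reconcile_evidence ⊃ ~reconcile_prescription)) and O(reconcile_evidence) yields O(~reconcile_prescription).
Yet premise 7 states O(reconcile_prescription).
We now have both O(~reconcile_prescription) and O(reconcile_prescription) — reconcile_prescription is simultaneously obligatory and forbidden, violating the D-axiom.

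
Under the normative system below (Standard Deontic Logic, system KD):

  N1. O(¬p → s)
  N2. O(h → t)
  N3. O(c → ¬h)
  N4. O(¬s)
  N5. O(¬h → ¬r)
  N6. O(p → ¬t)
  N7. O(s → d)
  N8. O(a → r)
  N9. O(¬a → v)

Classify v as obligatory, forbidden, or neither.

From premise 4 we have O(¬s).
The contrapositive of premise 1 (O(¬p → s)) is O(¬s → p), and O(¬s) is already established, so O(p).
Premise 6 is O(p → ¬t); since O(p), deontic closure gives O(¬t).
The contrapositive of premise 2 (O(h → t)) is O(¬t → ¬h), and O(¬t) is already established, so O(¬h).
Applying K to premise 5 (O(¬h → ¬r)) and O(¬h) yields O(¬r).
Premise 8, O(a → r), contraposes to O(¬r → ¬a); with O(¬r) we get O(¬a).
With premise 9, O(¬a → v), the K-axiom yields O(v).
Premises 3, 7 do not contribute to this derivation.
Hence v is obligatory.

Obligatory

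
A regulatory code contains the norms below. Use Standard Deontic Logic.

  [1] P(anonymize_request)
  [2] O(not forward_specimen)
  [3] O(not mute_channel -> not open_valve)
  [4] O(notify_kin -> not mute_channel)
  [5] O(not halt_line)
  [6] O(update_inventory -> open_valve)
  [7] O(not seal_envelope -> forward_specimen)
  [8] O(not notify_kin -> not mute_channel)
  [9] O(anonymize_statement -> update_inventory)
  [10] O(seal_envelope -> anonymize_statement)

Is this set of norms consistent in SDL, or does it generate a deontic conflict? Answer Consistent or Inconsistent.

Inconsistent

Premises 8 and 4 are O(not notify_kin -> not mute_channel) and O(notify_kin -> not mute_channel); every ideal world satisfies not notify_kin or notify_kin, so in either case not mute_channel holds — hence O(not mute_channel).
With premise 3, O(not mute_channel -> not open_valve), the K-axiom yields O(not open_valve).
Premise 6 is O(update_inventory -> open_valve); contrapositively O(not open_valve -> not update_inventory). Since O(not open_valve) holds, K gives O(not update_inventory).
Premise 9, O(anonymize_statement -> update_inventory), contraposes to O(not update_inventory -> not anonymize_statement); with O(not update_inventory) we get O(not anonymize_statement).
Premise 10 is O(seal_envelope -> anonymize_statement); contrapositively O(not anonymize_statement -> not seal_envelope). Since O(not anonymize_statement) holds, K gives O(not seal_envelope).
With premise 7, O(not seal_envelope -> forward_specimen), the K-axiom yields O(forward_specimen).
Yet premise 2 states O(not forward_specimen).
We now have both O(forward_specimen) and O(not forward_specimen) — forward_specimen is simultaneously obligatory and forbidden, violating the D-axiom.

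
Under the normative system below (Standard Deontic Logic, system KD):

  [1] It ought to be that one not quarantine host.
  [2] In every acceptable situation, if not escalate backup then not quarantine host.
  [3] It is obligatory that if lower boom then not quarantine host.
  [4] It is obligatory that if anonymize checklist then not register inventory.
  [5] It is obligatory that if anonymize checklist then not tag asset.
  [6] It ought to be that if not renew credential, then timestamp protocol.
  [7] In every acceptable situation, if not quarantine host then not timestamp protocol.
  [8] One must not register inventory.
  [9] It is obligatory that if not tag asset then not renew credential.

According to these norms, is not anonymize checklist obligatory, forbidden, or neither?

Premise 1 gives O(¬quarantine_host).
Applying K to premise 7 (O(¬quarantine_host → ¬timestamp_protocol)) and O(¬quarantine_host) yields O(¬timestamp_protocol).
Premise 6, O(¬renew_credential → timestamp_protocol), contraposes to O(¬timestamp_protocol → renew_credential); with O(¬timestamp_protocol) we get O(renew_credential).
Premise 9, O(¬tag_asset → ¬renew_credential), contraposes to O(renew_credential → tag_asset); with O(renew_credential) we get O(tag_asset).
Premise 5 is O(anonymize_checklist → ¬tag_asset); contrapositively O(tag_asset → ¬anonymize_checklist). Since O(tag_asset) holds, K gives O(¬anonymize_checklist).
Premises 2, 3, 4, 8 do not contribute to this derivation.
Hence ¬anonymize_checklist is obligatory.

Obligatory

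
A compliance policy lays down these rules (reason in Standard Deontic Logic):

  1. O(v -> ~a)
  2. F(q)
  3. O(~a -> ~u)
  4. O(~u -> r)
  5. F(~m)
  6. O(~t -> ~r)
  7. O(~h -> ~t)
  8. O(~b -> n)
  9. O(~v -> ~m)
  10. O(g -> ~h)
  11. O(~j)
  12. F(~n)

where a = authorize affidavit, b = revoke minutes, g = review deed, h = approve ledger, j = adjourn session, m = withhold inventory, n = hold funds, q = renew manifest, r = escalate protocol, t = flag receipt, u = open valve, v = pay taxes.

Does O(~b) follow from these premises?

Premise 8 is O(~b -> n); even if O(n) held, inferring O(~b) would be affirming the consequent — invalid.
No other premise forces O(~b). An ideal world satisfying every premise can still have ~b false, so O(~b) is not derivable.

No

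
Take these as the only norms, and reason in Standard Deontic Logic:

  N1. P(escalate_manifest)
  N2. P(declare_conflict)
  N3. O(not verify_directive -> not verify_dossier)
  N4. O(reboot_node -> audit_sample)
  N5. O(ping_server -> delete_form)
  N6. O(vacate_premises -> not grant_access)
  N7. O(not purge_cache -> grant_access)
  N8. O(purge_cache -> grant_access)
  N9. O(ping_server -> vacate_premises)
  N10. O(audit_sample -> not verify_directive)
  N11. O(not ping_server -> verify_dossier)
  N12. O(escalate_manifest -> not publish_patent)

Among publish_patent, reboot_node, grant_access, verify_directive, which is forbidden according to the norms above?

reboot_node

Premises 8 and 7 are O(purge_cache -> grant_access) and O(not purge_cache -> grant_access); every ideal world satisfies purge_cache or not purge_cache, so in either case grant_access holds — hence O(grant_access).
Premise 6 is O(vacate_premises -> not grant_access); contrapositively O(grant_access -> not vacate_premises). Since O(grant_access) holds, K gives O(not vacate_premises).
The contrapositive of premise 9 (O(ping_server -> vacate_premises)) is O(not vacate_premises -> not ping_server), and O(not vacate_premises) is already established, so O(not ping_server).
With premise 11, O(not ping_server -> verify_dossier), the K-axiom yields O(verify_dossier).
The contrapositive of premise 3 (O(not verify_directive -> not verify_dossier)) is O(verify_dossier -> verify_directive), and O(verify_dossier) is already established, so O(verify_directive).
Premise 10 is O(audit_sample -> not verify_directive); contrapositively O(verify_directive -> not audit_sample). Since O(verify_directive) holds, K gives O(not audit_sample).
Premise 4 is O(reboot_node -> audit_sample); contrapositively O(not audit_sample -> not reboot_node). Since O(not audit_sample) holds, K gives O(not reboot_node).
So O(not reboot_node) holds, i.e. reboot_node is forbidden. None of the other listed options is forbidden under the premises.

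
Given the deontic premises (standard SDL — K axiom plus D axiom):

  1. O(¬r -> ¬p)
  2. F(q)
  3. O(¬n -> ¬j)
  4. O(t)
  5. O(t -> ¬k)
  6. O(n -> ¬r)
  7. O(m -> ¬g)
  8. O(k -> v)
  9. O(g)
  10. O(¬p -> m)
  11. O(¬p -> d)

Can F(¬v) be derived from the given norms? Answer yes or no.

Premise 8 is O(k -> v), but O(k) is not derivable from the premises, so it does not yield O(v).
No other premise forces O(v). An ideal world satisfying every premise can still have ¬v true, so F(¬v) is not derivable.

No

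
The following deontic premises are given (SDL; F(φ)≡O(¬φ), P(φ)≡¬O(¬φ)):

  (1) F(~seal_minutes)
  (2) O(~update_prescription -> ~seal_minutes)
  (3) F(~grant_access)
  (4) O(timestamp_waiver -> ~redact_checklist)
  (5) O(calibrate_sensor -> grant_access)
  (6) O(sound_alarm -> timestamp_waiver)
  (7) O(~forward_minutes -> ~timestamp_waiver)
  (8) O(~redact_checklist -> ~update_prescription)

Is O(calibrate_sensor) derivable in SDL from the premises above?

No

Premise 5 is O(calibrate_sensor -> grant_access); even if O(grant_access) held, inferring O(calibrate_sensor) would be affirming the consequent — invalid.
No other premise forces O(calibrate_sensor). An ideal world satisfying every premise can still have calibrate_sensor false, so O(calibrate_sensor) is not derivable.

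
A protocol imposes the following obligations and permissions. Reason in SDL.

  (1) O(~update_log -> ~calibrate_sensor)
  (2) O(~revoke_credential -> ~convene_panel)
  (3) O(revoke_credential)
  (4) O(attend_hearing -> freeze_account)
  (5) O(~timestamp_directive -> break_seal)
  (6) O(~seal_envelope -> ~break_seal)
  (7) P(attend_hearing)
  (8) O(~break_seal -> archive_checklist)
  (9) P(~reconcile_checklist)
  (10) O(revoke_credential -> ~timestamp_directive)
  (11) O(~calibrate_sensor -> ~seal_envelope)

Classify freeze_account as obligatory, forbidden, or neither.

Premise 4 is O(attend_hearing -> freeze_account), but O(attend_hearing) is not derivable from the premises (the permission P(attend_hearing) asserts only ~O(~attend_hearing), not O(attend_hearing)), so it does not yield O(freeze_account).
No premise or chain of K-axiom applications forces O(freeze_account), and none forces O(~freeze_account). So freeze_account is neither obligatory nor forbidden under these norms.

Neither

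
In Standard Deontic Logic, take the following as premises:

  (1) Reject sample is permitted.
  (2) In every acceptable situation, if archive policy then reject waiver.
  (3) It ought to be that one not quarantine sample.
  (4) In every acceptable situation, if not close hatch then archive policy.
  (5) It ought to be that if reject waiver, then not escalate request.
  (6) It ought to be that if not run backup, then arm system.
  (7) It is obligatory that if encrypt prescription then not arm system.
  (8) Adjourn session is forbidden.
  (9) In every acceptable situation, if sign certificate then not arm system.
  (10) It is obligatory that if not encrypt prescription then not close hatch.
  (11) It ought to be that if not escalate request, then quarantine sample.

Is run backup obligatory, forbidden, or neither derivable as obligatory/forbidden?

Obligatory

Premise 3 gives O(¬quarantine_sample).
Premise 11 is O(¬escalate_request → quarantine_sample); contrapositively O(¬quarantine_sample → escalate_request). Since O(¬quarantine_sample) holds, K gives O(escalate_request).
Premise 5 is O(reject_waiver → ¬escalate_request); contrapositively O(escalate_request → ¬reject_waiver). Since O(escalate_request) holds, K gives O(¬reject_waiver).
The contrapositive of premise 2 (O(archive_policy → reject_waiver)) is O(¬reject_waiver → ¬archive_policy), and O(¬reject_waiver) is already established, so O(¬archive_policy).
Premise 4, O(¬close_hatch → archive_policy), contraposes to O(¬archive_policy → close_hatch); with O(¬archive_policy) we get O(close_hatch).
Premise 10, O(¬encrypt_prescription → ¬close_hatch), contraposes to O(close_hatch → encrypt_prescription); with O(close_hatch) we get O(encrypt_prescription).
Premise 7 is O(encrypt_prescription → ¬arm_system); since O(encrypt_prescription), deontic closure gives O(¬arm_system).
Premise 6, O(¬run_backup → arm_system), contraposes to O(¬arm_system → run_backup); with O(¬arm_system) we get O(run_backup).
Premises 1, 8, 9 do not contribute to this derivation.
Hence run_backup is obligatory.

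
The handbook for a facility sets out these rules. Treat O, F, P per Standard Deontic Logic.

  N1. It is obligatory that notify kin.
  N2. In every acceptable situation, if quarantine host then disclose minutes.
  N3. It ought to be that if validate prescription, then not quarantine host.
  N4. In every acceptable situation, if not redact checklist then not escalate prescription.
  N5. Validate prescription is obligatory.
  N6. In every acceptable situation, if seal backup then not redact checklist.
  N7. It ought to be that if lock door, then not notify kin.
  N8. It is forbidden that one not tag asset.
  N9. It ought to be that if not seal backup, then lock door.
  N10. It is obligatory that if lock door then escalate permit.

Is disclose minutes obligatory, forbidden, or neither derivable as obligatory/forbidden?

Neither

Premise 2 is O(quarantine_host → disclose_minutes), but O(quarantine_host) is not derivable from the premises, so it does not yield O(disclose_minutes).
No premise or chain of K-axiom applications forces O(disclose_minutes), and none forces O(¬disclose_minutes). So disclose_minutes is neither obligatory nor forbidden under these norms.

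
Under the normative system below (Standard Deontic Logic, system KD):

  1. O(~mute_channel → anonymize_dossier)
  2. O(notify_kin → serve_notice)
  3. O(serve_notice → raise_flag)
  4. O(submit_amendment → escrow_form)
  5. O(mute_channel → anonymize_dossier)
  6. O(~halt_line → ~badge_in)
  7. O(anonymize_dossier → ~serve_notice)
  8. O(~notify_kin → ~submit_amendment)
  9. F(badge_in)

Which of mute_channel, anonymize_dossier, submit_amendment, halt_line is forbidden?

Premises 1 and 5 are O(~mute_channel → anonymize_dossier) and O(mute_channel → anonymize_dossier); every ideal world satisfies ~mute_channel or mute_channel, so in either case anonymize_dossier holds — hence O(anonymize_dossier).
Premise 7 is O(anonymize_dossier → ~serve_notice); since O(anonymize_dossier), deontic closure gives O(~serve_notice).
Premise 2, O(notify_kin → serve_notice), contraposes to O(~serve_notice → ~notify_kin); with O(~serve_notice) we get O(~notify_kin).
Premise 8 is O(~notify_kin → ~submit_amendment); since O(~notify_kin), deontic closure gives O(~submit_amendment).
So O(~submit_amendment) holds, i.e. submit_amendment is forbidden. None of the other listed options is forbidden under the premises.

submit_amendment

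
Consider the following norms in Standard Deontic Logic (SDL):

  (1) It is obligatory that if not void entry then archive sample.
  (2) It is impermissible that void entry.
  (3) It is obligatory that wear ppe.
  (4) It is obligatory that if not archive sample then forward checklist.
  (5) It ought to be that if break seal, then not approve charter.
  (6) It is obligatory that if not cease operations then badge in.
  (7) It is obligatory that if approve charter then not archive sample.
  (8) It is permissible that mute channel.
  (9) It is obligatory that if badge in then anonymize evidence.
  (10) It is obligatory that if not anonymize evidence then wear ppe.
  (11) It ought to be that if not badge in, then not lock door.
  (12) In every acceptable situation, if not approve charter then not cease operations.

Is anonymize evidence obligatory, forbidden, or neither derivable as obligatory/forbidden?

Premise 2, F(void_entry), is equivalent to O(¬void_entry).
Premise 1 is O(¬void_entry → archive_sample); since O(¬void_entry), deontic closure gives O(archive_sample).
Premise 7 is O(approve_charter → ¬archive_sample); contrapositively O(archive_sample → ¬approve_charter). Since O(archive_sample) holds, K gives O(¬approve_charter).
Premise 12 is O(¬approve_charter → ¬cease_operations); since O(¬approve_charter), deontic closure gives O(¬cease_operations).
With premise 6, O(¬cease_operations → badge_in), the K-axiom yields O(badge_in).
From O(badge_in) and premise 9, O(badge_in → anonymize_evidence), we obtain O(anonymize_evidence).
Premises 3, 4, 5, 8, 10, 11 do not contribute to this derivation.
Hence anonymize_evidence is obligatory.

Obligatory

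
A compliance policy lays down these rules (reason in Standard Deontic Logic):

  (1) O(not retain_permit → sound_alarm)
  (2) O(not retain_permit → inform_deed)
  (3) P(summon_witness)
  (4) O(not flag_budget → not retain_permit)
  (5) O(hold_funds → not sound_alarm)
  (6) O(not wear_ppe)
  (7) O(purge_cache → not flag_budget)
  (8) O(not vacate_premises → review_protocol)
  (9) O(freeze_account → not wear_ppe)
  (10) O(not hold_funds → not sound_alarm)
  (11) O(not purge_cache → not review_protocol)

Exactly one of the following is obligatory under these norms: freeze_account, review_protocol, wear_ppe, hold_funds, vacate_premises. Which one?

vacate_premises

Premises 5 and 10 cover both cases: O(hold_funds → not sound_alarm) and O(not hold_funds → not sound_alarm). Since hold_funds ∨ not hold_funds is a tautology, O(not sound_alarm) follows.
Premise 1, O(not retain_permit → sound_alarm), contraposes to O(not sound_alarm → retain_permit); with O(not sound_alarm) we get O(retain_permit).
Premise 4 is O(not flag_budget → not retain_permit); contrapositively O(retain_permit → flag_budget). Since O(retain_permit) holds, K gives O(flag_budget).
Premise 7, O(purge_cache → not flag_budget), contraposes to O(flag_budget → not purge_cache); with O(flag_budget) we get O(not purge_cache).
Premise 11 is O(not purge_cache → not review_protocol); since O(not purge_cache), deontic closure gives O(not review_protocol).
Premise 8, O(not vacate_premises → review_protocol), contraposes to O(not review_protocol → vacate_premises); with O(not review_protocol) we get O(vacate_premises).
So O(vacate_premises) holds — vacate_premises is obligatory. None of the other listed options is made obligatory by any chain of premises.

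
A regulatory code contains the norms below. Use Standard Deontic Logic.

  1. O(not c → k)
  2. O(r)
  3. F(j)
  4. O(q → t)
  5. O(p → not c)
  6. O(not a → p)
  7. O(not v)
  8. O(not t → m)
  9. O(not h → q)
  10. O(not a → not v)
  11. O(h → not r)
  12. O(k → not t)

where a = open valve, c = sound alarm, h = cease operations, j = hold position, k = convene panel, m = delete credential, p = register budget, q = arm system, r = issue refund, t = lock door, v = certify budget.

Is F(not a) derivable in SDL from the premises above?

Yes

Premise 2 states O(r) outright.
The contrapositive of premise 11 (O(h → not r)) is O(r → not h), and O(r) is already established, so O(not h).
From O(not h) and premise 9, O(not h → q), we obtain O(q).
From O(q) and premise 4, O(q → t), we obtain O(t).
The contrapositive of premise 12 (O(k → not t)) is O(t → not k), and O(t) is already established, so O(not k).
Premise 1, O(not c → k), contraposes to O(not k → c); with O(not k) we get O(c).
Premise 5 is O(p → not c); contrapositively O(c → not p). Since O(c) holds, K gives O(not p).
Premise 6 is O(not a → p); contrapositively O(not p → a). Since O(not p) holds, K gives O(a).
Premises 3, 7, 8, 10 do not contribute to this derivation.
So O(a) holds, i.e. F(not a). The claim follows.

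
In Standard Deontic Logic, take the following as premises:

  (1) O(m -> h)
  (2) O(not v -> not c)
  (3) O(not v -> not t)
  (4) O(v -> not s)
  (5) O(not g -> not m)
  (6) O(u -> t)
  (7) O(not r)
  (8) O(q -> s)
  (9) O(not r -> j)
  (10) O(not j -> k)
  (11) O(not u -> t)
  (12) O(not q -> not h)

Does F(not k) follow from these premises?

No

Premise 10 is O(not j -> k), but O(not j) is not derivable from the premises, so it does not yield O(k).
No other premise forces O(k). An ideal world satisfying every premise can still have not k true, so F(not k) is not derivable.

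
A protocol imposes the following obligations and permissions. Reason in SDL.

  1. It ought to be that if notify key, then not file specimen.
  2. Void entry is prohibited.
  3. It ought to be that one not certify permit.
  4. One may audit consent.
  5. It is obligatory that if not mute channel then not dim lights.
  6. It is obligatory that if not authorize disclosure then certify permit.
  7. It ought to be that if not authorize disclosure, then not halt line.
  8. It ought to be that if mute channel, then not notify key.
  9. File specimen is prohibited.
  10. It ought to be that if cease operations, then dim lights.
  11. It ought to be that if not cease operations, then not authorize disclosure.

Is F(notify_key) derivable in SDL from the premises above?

From premise 3 we have O(¬certify_permit).
Premise 6 is O(¬authorize_disclosure → certify_permit); contrapositively O(¬certify_permit → authorize_disclosure). Since O(¬certify_permit) holds, K gives O(authorize_disclosure).
Premise 11 is O(¬cease_operations → ¬authorize_disclosure); contrapositively O(authorize_disclosure → cease_operations). Since O(authorize_disclosure) holds, K gives O(cease_operations).
With premise 10, O(cease_operations → dim_lights), the K-axiom yields O(dim_lights).
Premise 5 is O(¬mute_channel → ¬dim_lights); contrapositively O(dim_lights → mute_channel). Since O(dim_lights) holds, K gives O(mute_channel).
Premise 8 is O(mute_channel → ¬notify_key); since O(mute_channel), deontic closure gives O(¬notify_key).
Premises 1, 2, 4, 7, 9 do not contribute to this derivation.
So O(¬notify_key) holds, i.e. F(notify_key). The claim follows.

Yes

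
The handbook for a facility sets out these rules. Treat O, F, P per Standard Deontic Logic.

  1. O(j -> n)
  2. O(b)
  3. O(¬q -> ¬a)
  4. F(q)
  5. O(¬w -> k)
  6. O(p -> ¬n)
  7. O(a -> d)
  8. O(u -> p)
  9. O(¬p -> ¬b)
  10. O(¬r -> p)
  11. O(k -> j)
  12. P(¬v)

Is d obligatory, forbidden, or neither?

Premise 7 is O(a -> d), but O(a) is not derivable from the premises, so it does not yield O(d).
No premise or chain of K-axiom applications forces O(d), and none forces O(¬d). So d is neither obligatory nor forbidden under these norms.

Neither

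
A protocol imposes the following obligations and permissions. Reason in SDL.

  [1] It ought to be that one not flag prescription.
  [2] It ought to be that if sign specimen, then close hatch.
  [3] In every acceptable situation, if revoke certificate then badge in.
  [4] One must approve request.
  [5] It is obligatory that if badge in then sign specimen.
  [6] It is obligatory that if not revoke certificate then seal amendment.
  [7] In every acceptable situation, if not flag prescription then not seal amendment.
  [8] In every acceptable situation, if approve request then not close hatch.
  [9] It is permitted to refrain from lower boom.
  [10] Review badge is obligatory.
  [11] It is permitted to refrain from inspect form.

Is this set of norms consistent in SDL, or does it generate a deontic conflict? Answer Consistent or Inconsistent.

From premise 4 we have O(approve_request).
With premise 8, O(approve_request → ¬close_hatch), the K-axiom yields O(¬close_hatch).
Premise 2, O(sign_specimen → close_hatch), contraposes to O(¬close_hatch → ¬sign_specimen); with O(¬close_hatch) we get O(¬sign_specimen).
Premise 5, O(badge_in → sign_specimen), contraposes to O(¬sign_specimen → ¬badge_in); with O(¬sign_specimen) we get O(¬badge_in).
The contrapositive of premise 3 (O(revoke_certificate → badge_in)) is O(¬badge_in → ¬revoke_certificate), and O(¬badge_in) is already established, so O(¬revoke_certificate).
With premise 6, O(¬revoke_certificate → seal_amendment), the K-axiom yields O(seal_amendment).
Premise 7, O(¬flag_prescription → ¬seal_amendment), contraposes to O(seal_amendment → flag_prescription); with O(seal_amendment) we get O(flag_prescription).
But premise 1 directly asserts O(¬flag_prescription).
We now have both O(flag_prescription) and O(¬flag_prescription) — flag_prescription is simultaneously obligatory and forbidden, violating the D-axiom.

Inconsistent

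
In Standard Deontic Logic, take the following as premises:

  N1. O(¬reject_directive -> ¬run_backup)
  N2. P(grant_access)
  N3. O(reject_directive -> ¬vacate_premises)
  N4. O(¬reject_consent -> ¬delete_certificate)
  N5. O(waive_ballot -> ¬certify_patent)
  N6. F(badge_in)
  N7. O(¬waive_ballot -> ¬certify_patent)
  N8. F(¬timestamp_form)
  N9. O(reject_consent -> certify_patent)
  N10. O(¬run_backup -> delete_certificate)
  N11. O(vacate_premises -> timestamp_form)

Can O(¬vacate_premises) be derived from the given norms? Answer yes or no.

Yes

Premises 5 and 7 are O(waive_ballot -> ¬certify_patent) and O(¬waive_ballot -> ¬certify_patent); every ideal world satisfies waive_ballot or ¬waive_ballot, so in either case ¬certify_patent holds — hence O(¬certify_patent).
The contrapositive of premise 9 (O(reject_consent -> certify_patent)) is O(¬certify_patent -> ¬reject_consent), and O(¬certify_patent) is already established, so O(¬reject_consent).
From O(¬reject_consent) and premise 4, O(¬reject_consent -> ¬delete_certificate), we obtain O(¬delete_certificate).
The contrapositive of premise 10 (O(¬run_backup -> delete_certificate)) is O(¬delete_certificate -> run_backup), and O(¬delete_certificate) is already established, so O(run_backup).
The contrapositive of premise 1 (O(¬reject_directive -> ¬run_backup)) is O(run_backup -> reject_directive), and O(run_backup) is already established, so O(reject_directive).
With premise 3, O(reject_directive -> ¬vacate_premises), the K-axiom yields O(¬vacate_premises).
Premises 2, 6, 8, 11 do not contribute to this derivation.
So O(¬vacate_premises) follows.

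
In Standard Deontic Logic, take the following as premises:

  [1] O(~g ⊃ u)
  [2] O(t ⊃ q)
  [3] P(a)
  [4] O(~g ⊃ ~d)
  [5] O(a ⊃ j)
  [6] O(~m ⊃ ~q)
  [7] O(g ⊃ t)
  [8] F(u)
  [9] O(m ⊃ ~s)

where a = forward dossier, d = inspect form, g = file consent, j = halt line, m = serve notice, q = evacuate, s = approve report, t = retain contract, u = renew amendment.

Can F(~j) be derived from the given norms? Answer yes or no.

No

Premise 5 is O(a ⊃ j), but O(a) is not derivable from the premises (the permission P(a) asserts only ~O(~a), not O(a)), so it does not yield O(j).
No other premise forces O(j). An ideal world satisfying every premise can still have ~j true, so F(~j) is not derivable.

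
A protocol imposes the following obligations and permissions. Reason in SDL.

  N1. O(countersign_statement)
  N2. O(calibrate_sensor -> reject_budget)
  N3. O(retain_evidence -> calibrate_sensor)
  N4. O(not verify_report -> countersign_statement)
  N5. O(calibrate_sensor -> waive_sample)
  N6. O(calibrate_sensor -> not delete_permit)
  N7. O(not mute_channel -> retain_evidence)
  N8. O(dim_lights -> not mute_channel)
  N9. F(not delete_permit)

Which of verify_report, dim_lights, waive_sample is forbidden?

Premise 9 is F(not delete_permit), i.e. O(delete_permit).
Premise 6 is O(calibrate_sensor -> not delete_permit); contrapositively O(delete_permit -> not calibrate_sensor). Since O(delete_permit) holds, K gives O(not calibrate_sensor).
Premise 3 is O(retain_evidence -> calibrate_sensor); contrapositively O(not calibrate_sensor -> not retain_evidence). Since O(not calibrate_sensor) holds, K gives O(not retain_evidence).
Premise 7, O(not mute_channel -> retain_evidence), contraposes to O(not retain_evidence -> mute_channel); with O(not retain_evidence) we get O(mute_channel).
Premise 8 is O(dim_lights -> not mute_channel); contrapositively O(mute_channel -> not dim_lights). Since O(mute_channel) holds, K gives O(not dim_lights).
So O(not dim_lights) holds, i.e. dim_lights is forbidden. None of the other listed options is forbidden under the premises.

dim_lights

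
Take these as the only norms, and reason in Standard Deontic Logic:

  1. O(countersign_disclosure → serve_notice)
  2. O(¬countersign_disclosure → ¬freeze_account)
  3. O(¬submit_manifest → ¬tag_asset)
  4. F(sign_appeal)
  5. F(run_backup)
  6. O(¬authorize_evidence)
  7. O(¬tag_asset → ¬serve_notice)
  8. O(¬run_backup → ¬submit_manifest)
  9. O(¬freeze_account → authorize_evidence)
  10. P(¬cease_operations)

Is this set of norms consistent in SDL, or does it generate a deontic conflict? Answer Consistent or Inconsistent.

Inconsistent

Premise 6 states O(¬authorize_evidence) outright.
The contrapositive of premise 9 (O(¬freeze_account → authorize_evidence)) is O(¬authorize_evidence → freeze_account), and O(¬authorize_evidence) is already established, so O(freeze_account).
Premise 2 is O(¬countersign_disclosure → ¬freeze_account); contrapositively O(freeze_account → countersign_disclosure). Since O(freeze_account) holds, K gives O(countersign_disclosure).
Applying K to premise 1 (O(countersign_disclosure → serve_notice)) and O(countersign_disclosure) yields O(serve_notice).
The contrapositive of premise 7 (O(¬tag_asset → ¬serve_notice)) is O(serve_notice → tag_asset), and O(serve_notice) is already established, so O(tag_asset).
Premise 3, O(¬submit_manifest → ¬tag_asset), contraposes to O(tag_asset → submit_manifest); with O(tag_asset) we get O(submit_manifest).
The contrapositive of premise 8 (O(¬run_backup → ¬submit_manifest)) is O(submit_manifest → run_backup), and O(submit_manifest) is already established, so O(run_backup).
However, F(run_backup) at premise 5 amounts to O(¬run_backup).
We now have both O(run_backup) and O(¬run_backup) — run_backup is simultaneously obligatory and forbidden, violating the D-axiom.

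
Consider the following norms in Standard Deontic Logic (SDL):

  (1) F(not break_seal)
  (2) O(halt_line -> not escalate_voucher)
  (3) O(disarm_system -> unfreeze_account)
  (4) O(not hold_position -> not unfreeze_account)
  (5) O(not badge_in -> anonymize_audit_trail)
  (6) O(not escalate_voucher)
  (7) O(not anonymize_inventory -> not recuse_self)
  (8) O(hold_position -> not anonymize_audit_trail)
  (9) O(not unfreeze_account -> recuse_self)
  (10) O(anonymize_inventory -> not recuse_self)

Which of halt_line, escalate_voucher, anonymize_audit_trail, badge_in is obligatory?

Premises 7 and 10 are O(not anonymize_inventory -> not recuse_self) and O(anonymize_inventory -> not recuse_self); every ideal world satisfies not anonymize_inventory or anonymize_inventory, so in either case not recuse_self holds — hence O(not recuse_self).
Premise 9 is O(not unfreeze_account -> recuse_self); contrapositively O(not recuse_self -> unfreeze_account). Since O(not recuse_self) holds, K gives O(unfreeze_account).
Premise 4, O(not hold_position -> not unfreeze_account), contraposes to O(unfreeze_account -> hold_position); with O(unfreeze_account) we get O(hold_position).
Applying K to premise 8 (O(hold_position -> not anonymize_audit_trail)) and O(hold_position) yields O(not anonymize_audit_trail).
Premise 5 is O(not badge_in -> anonymize_audit_trail); contrapositively O(not anonymize_audit_trail -> badge_in). Since O(not anonymize_audit_trail) holds, K gives O(badge_in).
So O(badge_in) holds — badge_in is obligatory. None of the other listed options is made obligatory by any chain of premises.

badge_in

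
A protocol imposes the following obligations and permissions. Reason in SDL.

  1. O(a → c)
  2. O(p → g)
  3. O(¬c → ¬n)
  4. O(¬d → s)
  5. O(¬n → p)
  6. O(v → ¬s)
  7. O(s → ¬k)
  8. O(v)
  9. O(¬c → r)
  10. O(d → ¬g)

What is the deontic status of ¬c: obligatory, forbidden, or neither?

From premise 8 we have O(v).
From O(v) and premise 6, O(v → ¬s), we obtain O(¬s).
The contrapositive of premise 4 (O(¬d → s)) is O(¬s → d), and O(¬s) is already established, so O(d).
Applying K to premise 10 (O(d → ¬g)) and O(d) yields O(¬g).
Premise 2, O(p → g), contraposes to O(¬g → ¬p); with O(¬g) we get O(¬p).
The contrapositive of premise 5 (O(¬n → p)) is O(¬p → n), and O(¬p) is already established, so O(n).
Premise 3, O(¬c → ¬n), contraposes to O(n → c); with O(n) we get O(c).
Premises 1, 7, 9 do not contribute to this derivation.
Thus O(c), which is F(¬c): ¬c is forbidden.

Forbidden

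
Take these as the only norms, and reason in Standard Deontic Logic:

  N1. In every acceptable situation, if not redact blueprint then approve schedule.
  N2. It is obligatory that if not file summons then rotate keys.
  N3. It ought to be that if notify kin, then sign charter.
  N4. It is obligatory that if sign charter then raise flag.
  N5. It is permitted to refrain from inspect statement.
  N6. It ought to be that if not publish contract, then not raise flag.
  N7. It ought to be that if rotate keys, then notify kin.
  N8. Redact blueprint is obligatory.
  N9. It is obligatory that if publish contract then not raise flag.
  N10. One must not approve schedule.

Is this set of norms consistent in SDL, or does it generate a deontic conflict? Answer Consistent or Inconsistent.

Consistent

Premise 1 is O(¬redact_blueprint → approve_schedule), but O(¬redact_blueprint) is not derivable from the premises, so it does not yield O(approve_schedule).
So O(approve_schedule) is not derivable, and the apparent clash with O(¬approve_schedule) does not arise.
A world satisfying every obligation exists (e.g. approve_schedule=false, file_summons=true, inspect_statement=false, notify_kin=false, publish_contract=false, raise_flag=false, redact_blueprint=true, rotate_keys=false, sign_charter=false); no atom is both obligatory and forbidden, so the set is consistent.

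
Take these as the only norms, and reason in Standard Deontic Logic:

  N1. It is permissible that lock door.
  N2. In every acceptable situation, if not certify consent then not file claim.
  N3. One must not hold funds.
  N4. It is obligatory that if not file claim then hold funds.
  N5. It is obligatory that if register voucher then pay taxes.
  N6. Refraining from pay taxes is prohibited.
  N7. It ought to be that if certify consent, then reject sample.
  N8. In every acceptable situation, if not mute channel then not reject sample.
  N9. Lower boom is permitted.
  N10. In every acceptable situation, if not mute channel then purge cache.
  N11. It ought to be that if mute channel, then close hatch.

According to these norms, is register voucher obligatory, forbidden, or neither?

Neither

Premise 5 is O(register_voucher → pay_taxes); even if O(pay_taxes) held, inferring O(register_voucher) would be affirming the consequent — invalid.
No premise or chain of K-axiom applications forces O(register_voucher), and none forces O(¬register_voucher). So register_voucher is neither obligatory nor forbidden under these norms.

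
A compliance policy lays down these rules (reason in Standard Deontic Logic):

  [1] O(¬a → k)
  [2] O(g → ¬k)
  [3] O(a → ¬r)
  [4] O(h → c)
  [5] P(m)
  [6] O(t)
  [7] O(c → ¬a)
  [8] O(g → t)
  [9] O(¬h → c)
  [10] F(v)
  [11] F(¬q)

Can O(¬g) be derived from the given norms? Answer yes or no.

By case analysis on h: premise 4 gives O(h → c) and premise 9 gives O(¬h → c), so O(c) either way.
From O(c) and premise 7, O(c → ¬a), we obtain O(¬a).
Premise 1 is O(¬a → k); since O(¬a), deontic closure gives O(k).
Premise 2 is O(g → ¬k); contrapositively O(k → ¬g). Since O(k) holds, K gives O(¬g).
Premises 3, 5, 6, 8, 10, 11 do not contribute to this derivation.
So O(¬g) follows.

Yes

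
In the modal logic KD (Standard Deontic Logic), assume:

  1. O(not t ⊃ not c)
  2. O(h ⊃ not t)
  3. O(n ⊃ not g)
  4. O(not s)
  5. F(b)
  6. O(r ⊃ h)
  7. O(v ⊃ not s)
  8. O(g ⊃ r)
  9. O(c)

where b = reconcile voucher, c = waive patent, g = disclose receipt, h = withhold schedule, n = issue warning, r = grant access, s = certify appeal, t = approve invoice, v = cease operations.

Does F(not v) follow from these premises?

Premise 7 is O(v ⊃ not s); even if O(not s) held, inferring O(v) would be affirming the consequent — invalid.
No other premise forces O(v). An ideal world satisfying every premise can still have not v true, so F(not v) is not derivable.

No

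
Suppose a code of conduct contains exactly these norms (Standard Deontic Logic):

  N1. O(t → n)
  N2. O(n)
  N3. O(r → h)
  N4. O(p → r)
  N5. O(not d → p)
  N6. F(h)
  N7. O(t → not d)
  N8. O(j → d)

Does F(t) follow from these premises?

Premise 6 is F(h), i.e. O(not h).
Premise 3, O(r → h), contraposes to O(not h → not r); with O(not h) we get O(not r).
The contrapositive of premise 4 (O(p → r)) is O(not r → not p), and O(not r) is already established, so O(not p).
Premise 5 is O(not d → p); contrapositively O(not p → d). Since O(not p) holds, K gives O(d).
The contrapositive of premise 7 (O(t → not d)) is O(d → not t), and O(d) is already established, so O(not t).
Premises 1, 2, 8 do not contribute to this derivation.
So O(not t) holds, i.e. F(t). The claim follows.

Yes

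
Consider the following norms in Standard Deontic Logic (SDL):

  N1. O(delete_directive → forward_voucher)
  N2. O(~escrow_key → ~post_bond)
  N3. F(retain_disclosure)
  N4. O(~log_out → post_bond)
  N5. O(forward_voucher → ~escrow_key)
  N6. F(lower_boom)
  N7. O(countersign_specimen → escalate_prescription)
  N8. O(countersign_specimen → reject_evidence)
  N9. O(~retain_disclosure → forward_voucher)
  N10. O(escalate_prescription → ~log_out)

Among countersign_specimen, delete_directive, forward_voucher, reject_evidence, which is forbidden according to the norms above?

Premise 3 is F(retain_disclosure), i.e. O(~retain_disclosure).
Applying K to premise 9 (O(~retain_disclosure → forward_voucher)) and O(~retain_disclosure) yields O(forward_voucher).
Premise 5 is O(forward_voucher → ~escrow_key); since O(forward_voucher), deontic closure gives O(~escrow_key).
Premise 2 is O(~escrow_key → ~post_bond); since O(~escrow_key), deontic closure gives O(~post_bond).
Premise 4, O(~log_out → post_bond), contraposes to O(~post_bond → log_out); with O(~post_bond) we get O(log_out).
Premise 10 is O(escalate_prescription → ~log_out); contrapositively O(log_out → ~escalate_prescription). Since O(log_out) holds, K gives O(~escalate_prescription).
Premise 7, O(countersign_specimen → escalate_prescription), contraposes to O(~escalate_prescription → ~countersign_specimen); with O(~escalate_prescription) we get O(~countersign_specimen).
So O(~countersign_specimen) holds, i.e. countersign_specimen is forbidden. None of the other listed options is forbidden under the premises.

countersign_specimen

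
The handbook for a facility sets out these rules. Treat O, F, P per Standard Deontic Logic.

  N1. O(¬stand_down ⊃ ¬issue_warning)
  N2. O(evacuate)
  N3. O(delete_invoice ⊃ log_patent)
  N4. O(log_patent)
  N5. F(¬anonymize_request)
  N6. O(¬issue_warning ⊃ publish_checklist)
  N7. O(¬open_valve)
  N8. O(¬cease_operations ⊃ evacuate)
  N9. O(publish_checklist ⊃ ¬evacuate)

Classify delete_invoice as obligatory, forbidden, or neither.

Premise 3 is O(delete_invoice ⊃ log_patent); even if O(log_patent) held, inferring O(delete_invoice) would be affirming the consequent — invalid.
No premise or chain of K-axiom applications forces O(delete_invoice), and none forces O(¬delete_invoice). So delete_invoice is neither obligatory nor forbidden under these norms.

Neither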